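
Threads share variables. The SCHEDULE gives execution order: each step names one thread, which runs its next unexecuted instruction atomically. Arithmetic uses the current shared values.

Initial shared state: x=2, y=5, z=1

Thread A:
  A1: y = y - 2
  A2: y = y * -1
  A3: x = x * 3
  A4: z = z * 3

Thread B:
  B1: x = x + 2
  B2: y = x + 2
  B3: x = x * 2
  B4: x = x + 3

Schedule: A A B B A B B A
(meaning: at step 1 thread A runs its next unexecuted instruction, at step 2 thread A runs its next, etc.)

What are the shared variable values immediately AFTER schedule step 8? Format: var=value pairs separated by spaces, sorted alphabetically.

Step 1: thread A executes A1 (y = y - 2). Shared: x=2 y=3 z=1. PCs: A@1 B@0
Step 2: thread A executes A2 (y = y * -1). Shared: x=2 y=-3 z=1. PCs: A@2 B@0
Step 3: thread B executes B1 (x = x + 2). Shared: x=4 y=-3 z=1. PCs: A@2 B@1
Step 4: thread B executes B2 (y = x + 2). Shared: x=4 y=6 z=1. PCs: A@2 B@2
Step 5: thread A executes A3 (x = x * 3). Shared: x=12 y=6 z=1. PCs: A@3 B@2
Step 6: thread B executes B3 (x = x * 2). Shared: x=24 y=6 z=1. PCs: A@3 B@3
Step 7: thread B executes B4 (x = x + 3). Shared: x=27 y=6 z=1. PCs: A@3 B@4
Step 8: thread A executes A4 (z = z * 3). Shared: x=27 y=6 z=3. PCs: A@4 B@4

Answer: x=27 y=6 z=3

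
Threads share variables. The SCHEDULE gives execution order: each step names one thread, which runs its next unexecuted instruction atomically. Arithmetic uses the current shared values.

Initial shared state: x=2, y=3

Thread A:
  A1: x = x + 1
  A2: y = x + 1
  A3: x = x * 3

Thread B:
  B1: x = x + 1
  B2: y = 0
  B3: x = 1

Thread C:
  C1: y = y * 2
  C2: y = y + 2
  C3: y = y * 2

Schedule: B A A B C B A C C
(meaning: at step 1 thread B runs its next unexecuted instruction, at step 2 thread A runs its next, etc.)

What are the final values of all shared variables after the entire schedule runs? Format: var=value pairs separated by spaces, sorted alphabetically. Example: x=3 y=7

Answer: x=3 y=4

Derivation:
Step 1: thread B executes B1 (x = x + 1). Shared: x=3 y=3. PCs: A@0 B@1 C@0
Step 2: thread A executes A1 (x = x + 1). Shared: x=4 y=3. PCs: A@1 B@1 C@0
Step 3: thread A executes A2 (y = x + 1). Shared: x=4 y=5. PCs: A@2 B@1 C@0
Step 4: thread B executes B2 (y = 0). Shared: x=4 y=0. PCs: A@2 B@2 C@0
Step 5: thread C executes C1 (y = y * 2). Shared: x=4 y=0. PCs: A@2 B@2 C@1
Step 6: thread B executes B3 (x = 1). Shared: x=1 y=0. PCs: A@2 B@3 C@1
Step 7: thread A executes A3 (x = x * 3). Shared: x=3 y=0. PCs: A@3 B@3 C@1
Step 8: thread C executes C2 (y = y + 2). Shared: x=3 y=2. PCs: A@3 B@3 C@2
Step 9: thread C executes C3 (y = y * 2). Shared: x=3 y=4. PCs: A@3 B@3 C@3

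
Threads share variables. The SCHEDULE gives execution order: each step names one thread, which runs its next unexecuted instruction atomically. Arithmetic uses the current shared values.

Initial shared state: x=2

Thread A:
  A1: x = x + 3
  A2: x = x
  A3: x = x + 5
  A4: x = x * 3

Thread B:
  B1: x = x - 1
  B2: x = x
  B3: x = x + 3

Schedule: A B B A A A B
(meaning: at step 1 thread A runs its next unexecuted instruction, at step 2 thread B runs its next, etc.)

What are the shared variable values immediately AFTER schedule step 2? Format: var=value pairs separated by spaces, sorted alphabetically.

Answer: x=4

Derivation:
Step 1: thread A executes A1 (x = x + 3). Shared: x=5. PCs: A@1 B@0
Step 2: thread B executes B1 (x = x - 1). Shared: x=4. PCs: A@1 B@1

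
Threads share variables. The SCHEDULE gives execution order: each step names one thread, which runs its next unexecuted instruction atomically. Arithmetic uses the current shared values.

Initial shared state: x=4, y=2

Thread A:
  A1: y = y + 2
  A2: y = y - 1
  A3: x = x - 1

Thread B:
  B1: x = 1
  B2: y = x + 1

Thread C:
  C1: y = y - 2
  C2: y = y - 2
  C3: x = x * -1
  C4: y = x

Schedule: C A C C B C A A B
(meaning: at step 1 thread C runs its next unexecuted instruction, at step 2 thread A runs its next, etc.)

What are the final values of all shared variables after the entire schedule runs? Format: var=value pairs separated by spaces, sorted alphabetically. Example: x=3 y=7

Answer: x=0 y=1

Derivation:
Step 1: thread C executes C1 (y = y - 2). Shared: x=4 y=0. PCs: A@0 B@0 C@1
Step 2: thread A executes A1 (y = y + 2). Shared: x=4 y=2. PCs: A@1 B@0 C@1
Step 3: thread C executes C2 (y = y - 2). Shared: x=4 y=0. PCs: A@1 B@0 C@2
Step 4: thread C executes C3 (x = x * -1). Shared: x=-4 y=0. PCs: A@1 B@0 C@3
Step 5: thread B executes B1 (x = 1). Shared: x=1 y=0. PCs: A@1 B@1 C@3
Step 6: thread C executes C4 (y = x). Shared: x=1 y=1. PCs: A@1 B@1 C@4
Step 7: thread A executes A2 (y = y - 1). Shared: x=1 y=0. PCs: A@2 B@1 C@4
Step 8: thread A executes A3 (x = x - 1). Shared: x=0 y=0. PCs: A@3 B@1 C@4
Step 9: thread B executes B2 (y = x + 1). Shared: x=0 y=1. PCs: A@3 B@2 C@4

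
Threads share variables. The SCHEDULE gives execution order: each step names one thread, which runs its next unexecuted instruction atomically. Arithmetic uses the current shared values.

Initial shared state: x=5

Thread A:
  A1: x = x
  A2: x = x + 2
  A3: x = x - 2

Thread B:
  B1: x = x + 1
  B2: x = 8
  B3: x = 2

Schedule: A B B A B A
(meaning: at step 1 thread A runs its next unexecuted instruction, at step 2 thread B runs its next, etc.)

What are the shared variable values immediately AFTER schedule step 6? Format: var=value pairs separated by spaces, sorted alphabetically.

Answer: x=0

Derivation:
Step 1: thread A executes A1 (x = x). Shared: x=5. PCs: A@1 B@0
Step 2: thread B executes B1 (x = x + 1). Shared: x=6. PCs: A@1 B@1
Step 3: thread B executes B2 (x = 8). Shared: x=8. PCs: A@1 B@2
Step 4: thread A executes A2 (x = x + 2). Shared: x=10. PCs: A@2 B@2
Step 5: thread B executes B3 (x = 2). Shared: x=2. PCs: A@2 B@3
Step 6: thread A executes A3 (x = x - 2). Shared: x=0. PCs: A@3 B@3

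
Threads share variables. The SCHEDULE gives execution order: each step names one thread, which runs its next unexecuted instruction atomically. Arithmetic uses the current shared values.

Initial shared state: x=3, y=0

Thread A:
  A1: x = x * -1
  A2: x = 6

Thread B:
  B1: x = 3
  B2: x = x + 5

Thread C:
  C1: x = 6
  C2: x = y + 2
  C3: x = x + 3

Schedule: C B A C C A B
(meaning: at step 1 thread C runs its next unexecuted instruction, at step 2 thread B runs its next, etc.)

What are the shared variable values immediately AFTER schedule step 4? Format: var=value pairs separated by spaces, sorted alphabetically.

Step 1: thread C executes C1 (x = 6). Shared: x=6 y=0. PCs: A@0 B@0 C@1
Step 2: thread B executes B1 (x = 3). Shared: x=3 y=0. PCs: A@0 B@1 C@1
Step 3: thread A executes A1 (x = x * -1). Shared: x=-3 y=0. PCs: A@1 B@1 C@1
Step 4: thread C executes C2 (x = y + 2). Shared: x=2 y=0. PCs: A@1 B@1 C@2

Answer: x=2 y=0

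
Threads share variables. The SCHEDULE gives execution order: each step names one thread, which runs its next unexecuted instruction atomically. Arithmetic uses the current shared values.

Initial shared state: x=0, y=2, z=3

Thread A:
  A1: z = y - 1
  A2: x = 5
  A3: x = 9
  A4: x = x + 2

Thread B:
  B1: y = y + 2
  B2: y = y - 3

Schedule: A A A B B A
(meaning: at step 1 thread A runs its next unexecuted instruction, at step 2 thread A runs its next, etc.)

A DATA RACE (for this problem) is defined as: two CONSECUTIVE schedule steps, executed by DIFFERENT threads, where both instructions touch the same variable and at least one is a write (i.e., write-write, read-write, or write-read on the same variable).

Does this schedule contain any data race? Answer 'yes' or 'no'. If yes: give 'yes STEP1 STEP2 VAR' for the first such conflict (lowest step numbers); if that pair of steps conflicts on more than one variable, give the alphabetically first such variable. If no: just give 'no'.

Answer: no

Derivation:
Steps 1,2: same thread (A). No race.
Steps 2,3: same thread (A). No race.
Steps 3,4: A(r=-,w=x) vs B(r=y,w=y). No conflict.
Steps 4,5: same thread (B). No race.
Steps 5,6: B(r=y,w=y) vs A(r=x,w=x). No conflict.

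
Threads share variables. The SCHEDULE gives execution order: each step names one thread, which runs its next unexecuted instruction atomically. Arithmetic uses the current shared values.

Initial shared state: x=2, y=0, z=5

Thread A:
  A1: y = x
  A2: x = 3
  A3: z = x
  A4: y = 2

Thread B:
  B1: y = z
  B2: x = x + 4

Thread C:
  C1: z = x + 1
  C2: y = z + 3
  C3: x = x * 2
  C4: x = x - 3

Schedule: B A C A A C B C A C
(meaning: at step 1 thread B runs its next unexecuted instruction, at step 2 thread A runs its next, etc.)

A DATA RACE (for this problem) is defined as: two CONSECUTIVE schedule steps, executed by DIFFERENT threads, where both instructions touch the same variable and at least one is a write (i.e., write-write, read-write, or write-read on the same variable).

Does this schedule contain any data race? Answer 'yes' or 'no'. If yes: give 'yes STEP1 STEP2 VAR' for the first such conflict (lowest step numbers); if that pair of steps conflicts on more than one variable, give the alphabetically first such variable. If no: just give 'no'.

Answer: yes 1 2 y

Derivation:
Steps 1,2: B(y = z) vs A(y = x). RACE on y (W-W).
Steps 2,3: A(r=x,w=y) vs C(r=x,w=z). No conflict.
Steps 3,4: C(z = x + 1) vs A(x = 3). RACE on x (R-W).
Steps 4,5: same thread (A). No race.
Steps 5,6: A(z = x) vs C(y = z + 3). RACE on z (W-R).
Steps 6,7: C(r=z,w=y) vs B(r=x,w=x). No conflict.
Steps 7,8: B(x = x + 4) vs C(x = x * 2). RACE on x (W-W).
Steps 8,9: C(r=x,w=x) vs A(r=-,w=y). No conflict.
Steps 9,10: A(r=-,w=y) vs C(r=x,w=x). No conflict.
First conflict at steps 1,2.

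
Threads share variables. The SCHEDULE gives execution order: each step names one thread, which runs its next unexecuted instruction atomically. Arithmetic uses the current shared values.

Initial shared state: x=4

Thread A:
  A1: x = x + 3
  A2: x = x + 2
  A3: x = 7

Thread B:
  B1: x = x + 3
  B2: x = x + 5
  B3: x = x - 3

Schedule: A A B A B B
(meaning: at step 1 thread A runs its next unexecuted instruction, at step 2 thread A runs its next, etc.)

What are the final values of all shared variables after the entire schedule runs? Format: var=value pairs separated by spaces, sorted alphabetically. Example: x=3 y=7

Step 1: thread A executes A1 (x = x + 3). Shared: x=7. PCs: A@1 B@0
Step 2: thread A executes A2 (x = x + 2). Shared: x=9. PCs: A@2 B@0
Step 3: thread B executes B1 (x = x + 3). Shared: x=12. PCs: A@2 B@1
Step 4: thread A executes A3 (x = 7). Shared: x=7. PCs: A@3 B@1
Step 5: thread B executes B2 (x = x + 5). Shared: x=12. PCs: A@3 B@2
Step 6: thread B executes B3 (x = x - 3). Shared: x=9. PCs: A@3 B@3

Answer: x=9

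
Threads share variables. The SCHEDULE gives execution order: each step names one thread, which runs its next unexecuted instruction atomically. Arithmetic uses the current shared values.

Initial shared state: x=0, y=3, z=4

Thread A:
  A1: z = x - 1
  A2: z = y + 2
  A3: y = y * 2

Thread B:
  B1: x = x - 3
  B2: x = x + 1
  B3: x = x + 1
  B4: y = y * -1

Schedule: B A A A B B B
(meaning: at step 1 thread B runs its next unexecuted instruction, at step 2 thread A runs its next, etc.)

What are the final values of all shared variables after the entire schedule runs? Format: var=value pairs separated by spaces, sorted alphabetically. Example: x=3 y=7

Answer: x=-1 y=-6 z=5

Derivation:
Step 1: thread B executes B1 (x = x - 3). Shared: x=-3 y=3 z=4. PCs: A@0 B@1
Step 2: thread A executes A1 (z = x - 1). Shared: x=-3 y=3 z=-4. PCs: A@1 B@1
Step 3: thread A executes A2 (z = y + 2). Shared: x=-3 y=3 z=5. PCs: A@2 B@1
Step 4: thread A executes A3 (y = y * 2). Shared: x=-3 y=6 z=5. PCs: A@3 B@1
Step 5: thread B executes B2 (x = x + 1). Shared: x=-2 y=6 z=5. PCs: A@3 B@2
Step 6: thread B executes B3 (x = x + 1). Shared: x=-1 y=6 z=5. PCs: A@3 B@3
Step 7: thread B executes B4 (y = y * -1). Shared: x=-1 y=-6 z=5. PCs: A@3 B@4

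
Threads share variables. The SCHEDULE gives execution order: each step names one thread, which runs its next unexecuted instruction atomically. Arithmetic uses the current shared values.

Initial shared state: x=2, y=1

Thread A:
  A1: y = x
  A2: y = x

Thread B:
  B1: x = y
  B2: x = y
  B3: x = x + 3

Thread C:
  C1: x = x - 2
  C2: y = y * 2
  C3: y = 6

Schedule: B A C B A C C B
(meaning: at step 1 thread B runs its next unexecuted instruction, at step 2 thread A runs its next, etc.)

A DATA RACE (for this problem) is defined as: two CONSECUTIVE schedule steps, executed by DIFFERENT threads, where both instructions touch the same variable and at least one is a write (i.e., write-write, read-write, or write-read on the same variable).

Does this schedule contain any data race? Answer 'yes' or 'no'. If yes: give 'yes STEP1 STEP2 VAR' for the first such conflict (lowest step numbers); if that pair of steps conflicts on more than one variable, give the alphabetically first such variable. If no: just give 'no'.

Steps 1,2: B(x = y) vs A(y = x). RACE on x (W-R), y (R-W). Multiple vars; alphabetically first is x.
Steps 2,3: A(y = x) vs C(x = x - 2). RACE on x (R-W).
Steps 3,4: C(x = x - 2) vs B(x = y). RACE on x (W-W).
Steps 4,5: B(x = y) vs A(y = x). RACE on x (W-R), y (R-W). Multiple vars; alphabetically first is x.
Steps 5,6: A(y = x) vs C(y = y * 2). RACE on y (W-W).
Steps 6,7: same thread (C). No race.
Steps 7,8: C(r=-,w=y) vs B(r=x,w=x). No conflict.
First conflict at steps 1,2.

Answer: yes 1 2 x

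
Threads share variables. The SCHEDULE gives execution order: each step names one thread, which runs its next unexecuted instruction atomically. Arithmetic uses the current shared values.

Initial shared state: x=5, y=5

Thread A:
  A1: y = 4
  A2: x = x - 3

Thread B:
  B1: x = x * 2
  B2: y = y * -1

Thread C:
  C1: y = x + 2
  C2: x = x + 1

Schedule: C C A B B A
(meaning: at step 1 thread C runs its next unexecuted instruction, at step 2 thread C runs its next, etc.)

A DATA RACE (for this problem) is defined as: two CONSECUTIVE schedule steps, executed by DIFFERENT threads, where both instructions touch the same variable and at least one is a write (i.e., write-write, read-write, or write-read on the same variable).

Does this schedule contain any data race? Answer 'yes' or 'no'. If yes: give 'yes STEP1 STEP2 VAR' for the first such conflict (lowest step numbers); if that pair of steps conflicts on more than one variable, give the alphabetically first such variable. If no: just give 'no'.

Steps 1,2: same thread (C). No race.
Steps 2,3: C(r=x,w=x) vs A(r=-,w=y). No conflict.
Steps 3,4: A(r=-,w=y) vs B(r=x,w=x). No conflict.
Steps 4,5: same thread (B). No race.
Steps 5,6: B(r=y,w=y) vs A(r=x,w=x). No conflict.

Answer: no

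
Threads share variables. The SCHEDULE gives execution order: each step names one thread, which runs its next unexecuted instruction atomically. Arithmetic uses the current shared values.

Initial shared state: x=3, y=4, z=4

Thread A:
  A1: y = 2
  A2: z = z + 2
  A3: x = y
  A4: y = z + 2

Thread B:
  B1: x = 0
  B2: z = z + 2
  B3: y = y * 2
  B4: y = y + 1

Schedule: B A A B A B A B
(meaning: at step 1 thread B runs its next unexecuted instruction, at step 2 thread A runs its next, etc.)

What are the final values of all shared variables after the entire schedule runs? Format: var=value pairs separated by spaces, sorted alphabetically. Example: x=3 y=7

Step 1: thread B executes B1 (x = 0). Shared: x=0 y=4 z=4. PCs: A@0 B@1
Step 2: thread A executes A1 (y = 2). Shared: x=0 y=2 z=4. PCs: A@1 B@1
Step 3: thread A executes A2 (z = z + 2). Shared: x=0 y=2 z=6. PCs: A@2 B@1
Step 4: thread B executes B2 (z = z + 2). Shared: x=0 y=2 z=8. PCs: A@2 B@2
Step 5: thread A executes A3 (x = y). Shared: x=2 y=2 z=8. PCs: A@3 B@2
Step 6: thread B executes B3 (y = y * 2). Shared: x=2 y=4 z=8. PCs: A@3 B@3
Step 7: thread A executes A4 (y = z + 2). Shared: x=2 y=10 z=8. PCs: A@4 B@3
Step 8: thread B executes B4 (y = y + 1). Shared: x=2 y=11 z=8. PCs: A@4 B@4

Answer: x=2 y=11 z=8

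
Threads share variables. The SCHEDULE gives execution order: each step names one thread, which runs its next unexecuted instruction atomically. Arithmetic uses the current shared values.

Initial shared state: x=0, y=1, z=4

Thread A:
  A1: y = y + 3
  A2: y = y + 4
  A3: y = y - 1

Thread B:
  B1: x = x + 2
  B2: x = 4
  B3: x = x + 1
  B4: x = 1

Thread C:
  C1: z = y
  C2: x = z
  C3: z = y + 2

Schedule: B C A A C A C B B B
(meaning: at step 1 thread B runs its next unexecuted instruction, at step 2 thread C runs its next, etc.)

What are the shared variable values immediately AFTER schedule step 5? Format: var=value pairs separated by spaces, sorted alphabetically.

Answer: x=1 y=8 z=1

Derivation:
Step 1: thread B executes B1 (x = x + 2). Shared: x=2 y=1 z=4. PCs: A@0 B@1 C@0
Step 2: thread C executes C1 (z = y). Shared: x=2 y=1 z=1. PCs: A@0 B@1 C@1
Step 3: thread A executes A1 (y = y + 3). Shared: x=2 y=4 z=1. PCs: A@1 B@1 C@1
Step 4: thread A executes A2 (y = y + 4). Shared: x=2 y=8 z=1. PCs: A@2 B@1 C@1
Step 5: thread C executes C2 (x = z). Shared: x=1 y=8 z=1. PCs: A@2 B@1 C@2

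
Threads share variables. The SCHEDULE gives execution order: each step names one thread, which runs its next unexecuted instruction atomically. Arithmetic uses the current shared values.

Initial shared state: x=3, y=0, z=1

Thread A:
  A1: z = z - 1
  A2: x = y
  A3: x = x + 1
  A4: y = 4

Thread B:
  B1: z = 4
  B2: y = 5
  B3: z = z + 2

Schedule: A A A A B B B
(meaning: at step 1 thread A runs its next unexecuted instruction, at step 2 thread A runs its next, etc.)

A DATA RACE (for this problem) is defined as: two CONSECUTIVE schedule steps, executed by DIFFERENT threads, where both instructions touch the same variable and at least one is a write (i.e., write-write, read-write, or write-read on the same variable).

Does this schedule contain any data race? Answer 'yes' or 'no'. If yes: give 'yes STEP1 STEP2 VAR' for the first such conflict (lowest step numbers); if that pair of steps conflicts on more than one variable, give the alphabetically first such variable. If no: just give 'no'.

Steps 1,2: same thread (A). No race.
Steps 2,3: same thread (A). No race.
Steps 3,4: same thread (A). No race.
Steps 4,5: A(r=-,w=y) vs B(r=-,w=z). No conflict.
Steps 5,6: same thread (B). No race.
Steps 6,7: same thread (B). No race.

Answer: no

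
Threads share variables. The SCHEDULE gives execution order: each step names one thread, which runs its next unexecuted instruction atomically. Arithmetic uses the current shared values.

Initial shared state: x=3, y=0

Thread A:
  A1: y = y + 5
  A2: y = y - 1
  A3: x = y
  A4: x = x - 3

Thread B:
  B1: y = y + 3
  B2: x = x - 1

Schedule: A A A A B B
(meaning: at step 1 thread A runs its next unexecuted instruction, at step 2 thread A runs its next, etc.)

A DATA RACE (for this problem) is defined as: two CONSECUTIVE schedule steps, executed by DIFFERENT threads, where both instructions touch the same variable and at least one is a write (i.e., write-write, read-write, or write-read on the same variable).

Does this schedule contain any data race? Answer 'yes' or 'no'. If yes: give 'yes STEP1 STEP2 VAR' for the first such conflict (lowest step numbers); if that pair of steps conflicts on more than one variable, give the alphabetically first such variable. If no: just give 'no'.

Answer: no

Derivation:
Steps 1,2: same thread (A). No race.
Steps 2,3: same thread (A). No race.
Steps 3,4: same thread (A). No race.
Steps 4,5: A(r=x,w=x) vs B(r=y,w=y). No conflict.
Steps 5,6: same thread (B). No race.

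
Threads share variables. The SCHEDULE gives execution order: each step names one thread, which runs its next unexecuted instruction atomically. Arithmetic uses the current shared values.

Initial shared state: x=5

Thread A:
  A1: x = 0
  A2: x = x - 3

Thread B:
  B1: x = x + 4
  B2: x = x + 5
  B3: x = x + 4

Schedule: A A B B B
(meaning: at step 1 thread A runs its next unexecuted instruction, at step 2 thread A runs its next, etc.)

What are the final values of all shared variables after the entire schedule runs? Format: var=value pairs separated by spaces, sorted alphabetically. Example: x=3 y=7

Step 1: thread A executes A1 (x = 0). Shared: x=0. PCs: A@1 B@0
Step 2: thread A executes A2 (x = x - 3). Shared: x=-3. PCs: A@2 B@0
Step 3: thread B executes B1 (x = x + 4). Shared: x=1. PCs: A@2 B@1
Step 4: thread B executes B2 (x = x + 5). Shared: x=6. PCs: A@2 B@2
Step 5: thread B executes B3 (x = x + 4). Shared: x=10. PCs: A@2 B@3

Answer: x=10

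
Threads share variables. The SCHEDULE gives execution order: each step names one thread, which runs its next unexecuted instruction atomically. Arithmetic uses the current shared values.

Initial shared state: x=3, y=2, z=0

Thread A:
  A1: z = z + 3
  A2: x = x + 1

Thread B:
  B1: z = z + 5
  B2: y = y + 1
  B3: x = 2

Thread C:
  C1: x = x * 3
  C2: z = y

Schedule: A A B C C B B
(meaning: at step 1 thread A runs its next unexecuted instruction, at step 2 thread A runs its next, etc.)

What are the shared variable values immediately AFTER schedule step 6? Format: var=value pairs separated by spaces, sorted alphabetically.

Answer: x=12 y=3 z=2

Derivation:
Step 1: thread A executes A1 (z = z + 3). Shared: x=3 y=2 z=3. PCs: A@1 B@0 C@0
Step 2: thread A executes A2 (x = x + 1). Shared: x=4 y=2 z=3. PCs: A@2 B@0 C@0
Step 3: thread B executes B1 (z = z + 5). Shared: x=4 y=2 z=8. PCs: A@2 B@1 C@0
Step 4: thread C executes C1 (x = x * 3). Shared: x=12 y=2 z=8. PCs: A@2 B@1 C@1
Step 5: thread C executes C2 (z = y). Shared: x=12 y=2 z=2. PCs: A@2 B@1 C@2
Step 6: thread B executes B2 (y = y + 1). Shared: x=12 y=3 z=2. PCs: A@2 B@2 C@2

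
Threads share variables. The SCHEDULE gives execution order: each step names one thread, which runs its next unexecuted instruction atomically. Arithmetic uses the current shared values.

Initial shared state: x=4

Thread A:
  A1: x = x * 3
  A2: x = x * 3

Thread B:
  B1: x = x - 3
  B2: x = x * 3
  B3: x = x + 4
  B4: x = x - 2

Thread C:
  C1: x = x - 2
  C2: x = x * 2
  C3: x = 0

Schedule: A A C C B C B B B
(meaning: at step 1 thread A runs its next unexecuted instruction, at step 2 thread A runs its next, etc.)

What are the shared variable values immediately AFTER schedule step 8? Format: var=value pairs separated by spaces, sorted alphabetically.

Step 1: thread A executes A1 (x = x * 3). Shared: x=12. PCs: A@1 B@0 C@0
Step 2: thread A executes A2 (x = x * 3). Shared: x=36. PCs: A@2 B@0 C@0
Step 3: thread C executes C1 (x = x - 2). Shared: x=34. PCs: A@2 B@0 C@1
Step 4: thread C executes C2 (x = x * 2). Shared: x=68. PCs: A@2 B@0 C@2
Step 5: thread B executes B1 (x = x - 3). Shared: x=65. PCs: A@2 B@1 C@2
Step 6: thread C executes C3 (x = 0). Shared: x=0. PCs: A@2 B@1 C@3
Step 7: thread B executes B2 (x = x * 3). Shared: x=0. PCs: A@2 B@2 C@3
Step 8: thread B executes B3 (x = x + 4). Shared: x=4. PCs: A@2 B@3 C@3

Answer: x=4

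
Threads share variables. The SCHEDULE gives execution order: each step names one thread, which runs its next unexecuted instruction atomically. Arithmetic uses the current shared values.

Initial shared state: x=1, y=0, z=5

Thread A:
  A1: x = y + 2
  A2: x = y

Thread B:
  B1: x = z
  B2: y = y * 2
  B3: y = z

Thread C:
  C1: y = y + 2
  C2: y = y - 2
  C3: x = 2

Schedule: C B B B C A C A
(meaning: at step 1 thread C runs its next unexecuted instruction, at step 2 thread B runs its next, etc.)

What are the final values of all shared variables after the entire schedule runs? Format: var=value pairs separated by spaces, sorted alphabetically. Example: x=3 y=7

Step 1: thread C executes C1 (y = y + 2). Shared: x=1 y=2 z=5. PCs: A@0 B@0 C@1
Step 2: thread B executes B1 (x = z). Shared: x=5 y=2 z=5. PCs: A@0 B@1 C@1
Step 3: thread B executes B2 (y = y * 2). Shared: x=5 y=4 z=5. PCs: A@0 B@2 C@1
Step 4: thread B executes B3 (y = z). Shared: x=5 y=5 z=5. PCs: A@0 B@3 C@1
Step 5: thread C executes C2 (y = y - 2). Shared: x=5 y=3 z=5. PCs: A@0 B@3 C@2
Step 6: thread A executes A1 (x = y + 2). Shared: x=5 y=3 z=5. PCs: A@1 B@3 C@2
Step 7: thread C executes C3 (x = 2). Shared: x=2 y=3 z=5. PCs: A@1 B@3 C@3
Step 8: thread A executes A2 (x = y). Shared: x=3 y=3 z=5. PCs: A@2 B@3 C@3

Answer: x=3 y=3 z=5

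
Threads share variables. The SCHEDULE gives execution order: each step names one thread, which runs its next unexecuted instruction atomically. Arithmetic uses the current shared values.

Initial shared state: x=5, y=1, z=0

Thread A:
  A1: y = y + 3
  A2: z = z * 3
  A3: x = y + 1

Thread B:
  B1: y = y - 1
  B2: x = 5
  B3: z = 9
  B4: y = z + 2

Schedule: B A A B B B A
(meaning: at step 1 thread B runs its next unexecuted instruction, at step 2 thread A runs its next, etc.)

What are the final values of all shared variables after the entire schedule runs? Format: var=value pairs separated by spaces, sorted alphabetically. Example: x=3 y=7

Step 1: thread B executes B1 (y = y - 1). Shared: x=5 y=0 z=0. PCs: A@0 B@1
Step 2: thread A executes A1 (y = y + 3). Shared: x=5 y=3 z=0. PCs: A@1 B@1
Step 3: thread A executes A2 (z = z * 3). Shared: x=5 y=3 z=0. PCs: A@2 B@1
Step 4: thread B executes B2 (x = 5). Shared: x=5 y=3 z=0. PCs: A@2 B@2
Step 5: thread B executes B3 (z = 9). Shared: x=5 y=3 z=9. PCs: A@2 B@3
Step 6: thread B executes B4 (y = z + 2). Shared: x=5 y=11 z=9. PCs: A@2 B@4
Step 7: thread A executes A3 (x = y + 1). Shared: x=12 y=11 z=9. PCs: A@3 B@4

Answer: x=12 y=11 z=9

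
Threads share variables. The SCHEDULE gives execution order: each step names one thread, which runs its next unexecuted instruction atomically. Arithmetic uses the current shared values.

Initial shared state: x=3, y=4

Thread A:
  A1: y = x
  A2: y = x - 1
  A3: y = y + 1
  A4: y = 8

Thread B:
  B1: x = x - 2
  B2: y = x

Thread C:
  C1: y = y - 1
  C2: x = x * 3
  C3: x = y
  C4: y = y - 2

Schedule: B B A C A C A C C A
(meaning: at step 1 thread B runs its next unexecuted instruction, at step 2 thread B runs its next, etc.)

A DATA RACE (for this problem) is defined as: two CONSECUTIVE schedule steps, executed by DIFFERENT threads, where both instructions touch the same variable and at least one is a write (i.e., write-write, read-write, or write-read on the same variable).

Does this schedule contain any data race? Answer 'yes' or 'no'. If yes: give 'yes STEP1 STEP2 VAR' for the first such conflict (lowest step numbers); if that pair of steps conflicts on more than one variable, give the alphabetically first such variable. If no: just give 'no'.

Steps 1,2: same thread (B). No race.
Steps 2,3: B(y = x) vs A(y = x). RACE on y (W-W).
Steps 3,4: A(y = x) vs C(y = y - 1). RACE on y (W-W).
Steps 4,5: C(y = y - 1) vs A(y = x - 1). RACE on y (W-W).
Steps 5,6: A(y = x - 1) vs C(x = x * 3). RACE on x (R-W).
Steps 6,7: C(r=x,w=x) vs A(r=y,w=y). No conflict.
Steps 7,8: A(y = y + 1) vs C(x = y). RACE on y (W-R).
Steps 8,9: same thread (C). No race.
Steps 9,10: C(y = y - 2) vs A(y = 8). RACE on y (W-W).
First conflict at steps 2,3.

Answer: yes 2 3 y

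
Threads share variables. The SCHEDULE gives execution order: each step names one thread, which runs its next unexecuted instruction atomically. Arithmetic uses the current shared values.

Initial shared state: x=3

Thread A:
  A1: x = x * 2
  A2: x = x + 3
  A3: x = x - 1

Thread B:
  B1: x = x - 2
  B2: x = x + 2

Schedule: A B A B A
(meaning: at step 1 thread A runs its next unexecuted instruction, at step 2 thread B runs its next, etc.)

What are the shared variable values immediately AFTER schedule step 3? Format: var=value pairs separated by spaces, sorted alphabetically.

Answer: x=7

Derivation:
Step 1: thread A executes A1 (x = x * 2). Shared: x=6. PCs: A@1 B@0
Step 2: thread B executes B1 (x = x - 2). Shared: x=4. PCs: A@1 B@1
Step 3: thread A executes A2 (x = x + 3). Shared: x=7. PCs: A@2 B@1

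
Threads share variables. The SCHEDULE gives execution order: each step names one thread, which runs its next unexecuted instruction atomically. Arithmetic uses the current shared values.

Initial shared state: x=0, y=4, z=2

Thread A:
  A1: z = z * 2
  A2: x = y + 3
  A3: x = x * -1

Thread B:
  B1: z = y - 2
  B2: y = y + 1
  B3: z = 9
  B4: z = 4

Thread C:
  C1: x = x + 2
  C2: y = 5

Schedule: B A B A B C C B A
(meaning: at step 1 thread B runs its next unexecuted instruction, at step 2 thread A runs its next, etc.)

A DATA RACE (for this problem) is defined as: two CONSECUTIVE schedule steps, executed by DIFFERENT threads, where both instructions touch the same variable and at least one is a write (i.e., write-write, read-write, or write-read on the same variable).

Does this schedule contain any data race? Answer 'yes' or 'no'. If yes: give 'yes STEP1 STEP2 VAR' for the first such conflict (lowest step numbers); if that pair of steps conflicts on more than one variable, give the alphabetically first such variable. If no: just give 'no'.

Answer: yes 1 2 z

Derivation:
Steps 1,2: B(z = y - 2) vs A(z = z * 2). RACE on z (W-W).
Steps 2,3: A(r=z,w=z) vs B(r=y,w=y). No conflict.
Steps 3,4: B(y = y + 1) vs A(x = y + 3). RACE on y (W-R).
Steps 4,5: A(r=y,w=x) vs B(r=-,w=z). No conflict.
Steps 5,6: B(r=-,w=z) vs C(r=x,w=x). No conflict.
Steps 6,7: same thread (C). No race.
Steps 7,8: C(r=-,w=y) vs B(r=-,w=z). No conflict.
Steps 8,9: B(r=-,w=z) vs A(r=x,w=x). No conflict.
First conflict at steps 1,2.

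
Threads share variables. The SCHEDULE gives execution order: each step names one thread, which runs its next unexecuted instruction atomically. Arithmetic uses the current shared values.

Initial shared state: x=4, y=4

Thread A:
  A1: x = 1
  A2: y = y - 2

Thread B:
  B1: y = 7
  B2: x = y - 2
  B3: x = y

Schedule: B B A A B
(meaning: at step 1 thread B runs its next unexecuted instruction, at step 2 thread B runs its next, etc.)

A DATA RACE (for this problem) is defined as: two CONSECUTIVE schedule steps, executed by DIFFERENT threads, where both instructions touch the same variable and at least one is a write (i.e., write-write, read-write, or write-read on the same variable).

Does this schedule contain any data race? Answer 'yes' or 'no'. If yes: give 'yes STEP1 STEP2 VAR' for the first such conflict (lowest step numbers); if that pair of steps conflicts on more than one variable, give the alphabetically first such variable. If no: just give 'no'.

Steps 1,2: same thread (B). No race.
Steps 2,3: B(x = y - 2) vs A(x = 1). RACE on x (W-W).
Steps 3,4: same thread (A). No race.
Steps 4,5: A(y = y - 2) vs B(x = y). RACE on y (W-R).
First conflict at steps 2,3.

Answer: yes 2 3 x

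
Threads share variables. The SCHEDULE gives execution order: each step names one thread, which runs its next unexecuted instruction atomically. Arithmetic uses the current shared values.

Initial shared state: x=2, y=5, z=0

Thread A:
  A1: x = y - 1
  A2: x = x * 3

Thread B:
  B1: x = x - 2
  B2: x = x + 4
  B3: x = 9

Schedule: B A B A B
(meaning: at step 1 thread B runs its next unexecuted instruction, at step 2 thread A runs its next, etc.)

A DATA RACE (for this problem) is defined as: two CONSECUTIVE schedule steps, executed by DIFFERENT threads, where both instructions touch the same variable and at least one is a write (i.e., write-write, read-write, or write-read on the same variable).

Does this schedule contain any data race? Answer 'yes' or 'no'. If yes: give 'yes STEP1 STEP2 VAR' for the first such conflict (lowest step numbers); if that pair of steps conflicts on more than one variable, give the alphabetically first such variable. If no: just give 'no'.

Steps 1,2: B(x = x - 2) vs A(x = y - 1). RACE on x (W-W).
Steps 2,3: A(x = y - 1) vs B(x = x + 4). RACE on x (W-W).
Steps 3,4: B(x = x + 4) vs A(x = x * 3). RACE on x (W-W).
Steps 4,5: A(x = x * 3) vs B(x = 9). RACE on x (W-W).
First conflict at steps 1,2.

Answer: yes 1 2 x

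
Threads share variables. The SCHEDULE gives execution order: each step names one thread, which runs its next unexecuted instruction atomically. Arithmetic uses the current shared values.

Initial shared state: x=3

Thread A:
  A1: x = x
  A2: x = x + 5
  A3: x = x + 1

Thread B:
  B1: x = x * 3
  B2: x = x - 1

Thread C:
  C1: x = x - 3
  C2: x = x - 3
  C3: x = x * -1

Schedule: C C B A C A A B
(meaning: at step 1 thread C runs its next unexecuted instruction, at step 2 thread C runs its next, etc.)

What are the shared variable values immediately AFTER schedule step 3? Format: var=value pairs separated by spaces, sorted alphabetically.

Step 1: thread C executes C1 (x = x - 3). Shared: x=0. PCs: A@0 B@0 C@1
Step 2: thread C executes C2 (x = x - 3). Shared: x=-3. PCs: A@0 B@0 C@2
Step 3: thread B executes B1 (x = x * 3). Shared: x=-9. PCs: A@0 B@1 C@2

Answer: x=-9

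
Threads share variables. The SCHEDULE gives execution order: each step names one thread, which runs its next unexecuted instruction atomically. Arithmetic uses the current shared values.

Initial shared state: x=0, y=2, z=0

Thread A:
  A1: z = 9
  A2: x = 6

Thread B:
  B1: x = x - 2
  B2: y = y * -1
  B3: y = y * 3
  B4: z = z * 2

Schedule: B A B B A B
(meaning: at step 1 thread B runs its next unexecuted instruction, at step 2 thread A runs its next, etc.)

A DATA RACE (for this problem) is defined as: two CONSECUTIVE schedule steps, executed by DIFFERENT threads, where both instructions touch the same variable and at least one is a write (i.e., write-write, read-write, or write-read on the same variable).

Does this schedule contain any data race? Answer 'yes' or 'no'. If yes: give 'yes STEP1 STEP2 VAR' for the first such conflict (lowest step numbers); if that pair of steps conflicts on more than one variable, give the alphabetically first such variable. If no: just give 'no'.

Steps 1,2: B(r=x,w=x) vs A(r=-,w=z). No conflict.
Steps 2,3: A(r=-,w=z) vs B(r=y,w=y). No conflict.
Steps 3,4: same thread (B). No race.
Steps 4,5: B(r=y,w=y) vs A(r=-,w=x). No conflict.
Steps 5,6: A(r=-,w=x) vs B(r=z,w=z). No conflict.

Answer: no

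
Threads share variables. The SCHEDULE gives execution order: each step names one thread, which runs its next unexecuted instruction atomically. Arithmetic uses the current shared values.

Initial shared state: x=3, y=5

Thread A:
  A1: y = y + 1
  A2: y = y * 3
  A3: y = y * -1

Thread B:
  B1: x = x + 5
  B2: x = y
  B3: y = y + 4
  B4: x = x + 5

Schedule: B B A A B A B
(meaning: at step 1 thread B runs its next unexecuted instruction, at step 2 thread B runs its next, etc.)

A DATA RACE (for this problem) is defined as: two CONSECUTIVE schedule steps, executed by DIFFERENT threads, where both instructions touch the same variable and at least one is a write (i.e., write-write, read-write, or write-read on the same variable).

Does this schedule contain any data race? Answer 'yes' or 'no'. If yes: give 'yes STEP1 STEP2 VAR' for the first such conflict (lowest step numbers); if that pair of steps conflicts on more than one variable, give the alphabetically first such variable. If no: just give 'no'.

Steps 1,2: same thread (B). No race.
Steps 2,3: B(x = y) vs A(y = y + 1). RACE on y (R-W).
Steps 3,4: same thread (A). No race.
Steps 4,5: A(y = y * 3) vs B(y = y + 4). RACE on y (W-W).
Steps 5,6: B(y = y + 4) vs A(y = y * -1). RACE on y (W-W).
Steps 6,7: A(r=y,w=y) vs B(r=x,w=x). No conflict.
First conflict at steps 2,3.

Answer: yes 2 3 y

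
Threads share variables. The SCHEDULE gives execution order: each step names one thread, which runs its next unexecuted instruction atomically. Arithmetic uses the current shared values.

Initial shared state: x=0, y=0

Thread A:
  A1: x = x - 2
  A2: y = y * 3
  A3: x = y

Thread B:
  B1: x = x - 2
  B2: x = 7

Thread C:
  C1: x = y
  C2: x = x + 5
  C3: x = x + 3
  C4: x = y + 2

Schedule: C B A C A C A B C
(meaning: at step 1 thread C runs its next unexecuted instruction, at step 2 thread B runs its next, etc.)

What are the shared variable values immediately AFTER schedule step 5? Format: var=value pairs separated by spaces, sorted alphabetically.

Answer: x=1 y=0

Derivation:
Step 1: thread C executes C1 (x = y). Shared: x=0 y=0. PCs: A@0 B@0 C@1
Step 2: thread B executes B1 (x = x - 2). Shared: x=-2 y=0. PCs: A@0 B@1 C@1
Step 3: thread A executes A1 (x = x - 2). Shared: x=-4 y=0. PCs: A@1 B@1 C@1
Step 4: thread C executes C2 (x = x + 5). Shared: x=1 y=0. PCs: A@1 B@1 C@2
Step 5: thread A executes A2 (y = y * 3). Shared: x=1 y=0. PCs: A@2 B@1 C@2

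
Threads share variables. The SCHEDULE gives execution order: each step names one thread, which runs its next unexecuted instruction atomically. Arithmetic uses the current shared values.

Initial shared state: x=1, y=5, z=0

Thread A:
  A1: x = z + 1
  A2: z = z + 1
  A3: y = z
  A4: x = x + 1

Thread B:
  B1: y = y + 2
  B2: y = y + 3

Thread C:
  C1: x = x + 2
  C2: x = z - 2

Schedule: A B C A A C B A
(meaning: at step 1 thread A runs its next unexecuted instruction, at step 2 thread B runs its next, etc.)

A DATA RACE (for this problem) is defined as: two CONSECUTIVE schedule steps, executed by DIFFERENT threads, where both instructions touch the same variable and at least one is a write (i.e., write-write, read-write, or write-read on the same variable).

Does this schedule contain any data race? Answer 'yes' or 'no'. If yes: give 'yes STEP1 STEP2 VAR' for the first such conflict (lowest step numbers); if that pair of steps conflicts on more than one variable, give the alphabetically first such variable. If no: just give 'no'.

Steps 1,2: A(r=z,w=x) vs B(r=y,w=y). No conflict.
Steps 2,3: B(r=y,w=y) vs C(r=x,w=x). No conflict.
Steps 3,4: C(r=x,w=x) vs A(r=z,w=z). No conflict.
Steps 4,5: same thread (A). No race.
Steps 5,6: A(r=z,w=y) vs C(r=z,w=x). No conflict.
Steps 6,7: C(r=z,w=x) vs B(r=y,w=y). No conflict.
Steps 7,8: B(r=y,w=y) vs A(r=x,w=x). No conflict.

Answer: no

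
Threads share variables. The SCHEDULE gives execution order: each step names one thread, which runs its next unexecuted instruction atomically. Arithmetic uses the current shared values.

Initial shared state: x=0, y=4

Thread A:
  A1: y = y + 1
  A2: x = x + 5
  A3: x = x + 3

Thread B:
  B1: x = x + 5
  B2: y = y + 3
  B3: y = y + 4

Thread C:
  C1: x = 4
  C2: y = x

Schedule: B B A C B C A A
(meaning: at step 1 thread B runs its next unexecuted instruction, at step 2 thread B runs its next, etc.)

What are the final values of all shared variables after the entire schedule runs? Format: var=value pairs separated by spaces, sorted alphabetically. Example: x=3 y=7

Answer: x=12 y=4

Derivation:
Step 1: thread B executes B1 (x = x + 5). Shared: x=5 y=4. PCs: A@0 B@1 C@0
Step 2: thread B executes B2 (y = y + 3). Shared: x=5 y=7. PCs: A@0 B@2 C@0
Step 3: thread A executes A1 (y = y + 1). Shared: x=5 y=8. PCs: A@1 B@2 C@0
Step 4: thread C executes C1 (x = 4). Shared: x=4 y=8. PCs: A@1 B@2 C@1
Step 5: thread B executes B3 (y = y + 4). Shared: x=4 y=12. PCs: A@1 B@3 C@1
Step 6: thread C executes C2 (y = x). Shared: x=4 y=4. PCs: A@1 B@3 C@2
Step 7: thread A executes A2 (x = x + 5). Shared: x=9 y=4. PCs: A@2 B@3 C@2
Step 8: thread A executes A3 (x = x + 3). Shared: x=12 y=4. PCs: A@3 B@3 C@2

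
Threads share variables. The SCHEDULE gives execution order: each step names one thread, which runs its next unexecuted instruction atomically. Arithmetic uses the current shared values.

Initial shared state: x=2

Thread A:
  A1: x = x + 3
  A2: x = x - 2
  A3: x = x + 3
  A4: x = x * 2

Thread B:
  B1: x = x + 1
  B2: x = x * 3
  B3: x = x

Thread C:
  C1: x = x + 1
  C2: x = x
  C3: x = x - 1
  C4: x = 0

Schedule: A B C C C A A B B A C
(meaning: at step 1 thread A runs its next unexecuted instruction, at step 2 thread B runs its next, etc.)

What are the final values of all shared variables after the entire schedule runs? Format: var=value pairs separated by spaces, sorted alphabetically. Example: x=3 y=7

Step 1: thread A executes A1 (x = x + 3). Shared: x=5. PCs: A@1 B@0 C@0
Step 2: thread B executes B1 (x = x + 1). Shared: x=6. PCs: A@1 B@1 C@0
Step 3: thread C executes C1 (x = x + 1). Shared: x=7. PCs: A@1 B@1 C@1
Step 4: thread C executes C2 (x = x). Shared: x=7. PCs: A@1 B@1 C@2
Step 5: thread C executes C3 (x = x - 1). Shared: x=6. PCs: A@1 B@1 C@3
Step 6: thread A executes A2 (x = x - 2). Shared: x=4. PCs: A@2 B@1 C@3
Step 7: thread A executes A3 (x = x + 3). Shared: x=7. PCs: A@3 B@1 C@3
Step 8: thread B executes B2 (x = x * 3). Shared: x=21. PCs: A@3 B@2 C@3
Step 9: thread B executes B3 (x = x). Shared: x=21. PCs: A@3 B@3 C@3
Step 10: thread A executes A4 (x = x * 2). Shared: x=42. PCs: A@4 B@3 C@3
Step 11: thread C executes C4 (x = 0). Shared: x=0. PCs: A@4 B@3 C@4

Answer: x=0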